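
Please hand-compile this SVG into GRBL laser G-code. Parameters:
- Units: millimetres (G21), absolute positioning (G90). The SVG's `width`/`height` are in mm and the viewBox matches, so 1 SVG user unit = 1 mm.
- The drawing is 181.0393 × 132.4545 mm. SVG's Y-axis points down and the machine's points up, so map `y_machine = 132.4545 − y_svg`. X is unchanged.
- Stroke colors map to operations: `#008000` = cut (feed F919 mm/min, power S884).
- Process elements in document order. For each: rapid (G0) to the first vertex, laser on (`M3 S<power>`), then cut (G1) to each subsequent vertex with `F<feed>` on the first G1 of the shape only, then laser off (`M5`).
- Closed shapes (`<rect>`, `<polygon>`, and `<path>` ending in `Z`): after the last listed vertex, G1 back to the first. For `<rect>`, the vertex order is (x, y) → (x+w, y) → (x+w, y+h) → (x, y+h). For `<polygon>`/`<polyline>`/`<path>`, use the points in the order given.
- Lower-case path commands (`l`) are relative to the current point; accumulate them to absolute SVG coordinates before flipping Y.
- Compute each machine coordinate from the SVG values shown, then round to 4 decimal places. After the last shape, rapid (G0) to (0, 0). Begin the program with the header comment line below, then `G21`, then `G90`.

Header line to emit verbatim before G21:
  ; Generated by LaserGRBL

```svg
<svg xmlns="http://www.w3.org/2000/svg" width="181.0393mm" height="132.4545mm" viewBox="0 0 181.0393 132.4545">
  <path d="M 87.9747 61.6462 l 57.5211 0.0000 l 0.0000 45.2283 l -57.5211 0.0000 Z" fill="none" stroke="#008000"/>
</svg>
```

1 u = 1 mm; y_m = 132.4545 − y.

[1] `<path>` rectangle, #008000→cut S884 F919: (87.9747,70.8083) → (145.4958,70.8083) → (145.4958,25.5800) → (87.9747,25.5800) → (87.9747,70.8083) (closed)

; Generated by LaserGRBL
G21
G90
G0 X87.9747 Y70.8083
M3 S884
G1 X145.4958 Y70.8083 F919
G1 X145.4958 Y25.5800
G1 X87.9747 Y25.5800
G1 X87.9747 Y70.8083
M5
G0 X0.0000 Y0.0000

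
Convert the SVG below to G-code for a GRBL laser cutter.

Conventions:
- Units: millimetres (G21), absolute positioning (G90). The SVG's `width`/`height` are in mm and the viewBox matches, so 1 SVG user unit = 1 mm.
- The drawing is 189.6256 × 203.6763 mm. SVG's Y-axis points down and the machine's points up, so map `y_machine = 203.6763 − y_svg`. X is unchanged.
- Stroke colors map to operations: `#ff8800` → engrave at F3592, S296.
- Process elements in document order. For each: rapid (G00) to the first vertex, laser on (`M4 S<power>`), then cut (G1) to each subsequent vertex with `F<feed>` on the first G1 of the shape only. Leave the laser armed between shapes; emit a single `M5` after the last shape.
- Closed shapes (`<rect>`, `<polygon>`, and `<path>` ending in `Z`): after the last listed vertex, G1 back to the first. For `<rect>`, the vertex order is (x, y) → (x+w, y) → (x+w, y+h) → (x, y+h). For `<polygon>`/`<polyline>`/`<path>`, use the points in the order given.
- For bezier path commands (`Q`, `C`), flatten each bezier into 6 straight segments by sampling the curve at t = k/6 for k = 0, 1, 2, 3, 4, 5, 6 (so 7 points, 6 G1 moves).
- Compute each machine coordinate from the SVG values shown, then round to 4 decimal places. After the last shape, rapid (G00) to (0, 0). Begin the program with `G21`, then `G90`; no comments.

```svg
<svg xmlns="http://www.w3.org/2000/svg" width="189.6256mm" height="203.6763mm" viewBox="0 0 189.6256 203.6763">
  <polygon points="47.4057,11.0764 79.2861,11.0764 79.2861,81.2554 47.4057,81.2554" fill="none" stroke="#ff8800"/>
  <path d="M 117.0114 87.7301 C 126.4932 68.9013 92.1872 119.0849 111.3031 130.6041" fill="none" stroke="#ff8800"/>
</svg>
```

G21
G90
G00 X47.4057 Y192.5999
M4 S296
G1 X79.2861 Y192.5999 F3592
G1 X79.2861 Y122.4209
G1 X47.4057 Y122.4209
G1 X47.4057 Y192.5999
G00 X117.0114 Y115.9462
M4 S296
G1 X118.5534 Y120.1081 F3592
G1 X115.4976 Y115.7589
G1 X110.5445 Y105.8897
G1 X106.3941 Y93.4915
G1 X105.7469 Y81.5553
G1 X111.3031 Y73.0722
M5
G00 X0.0000 Y0.0000

1 u = 1 mm; y_m = 203.6763 − y.

[1] `<polygon>` rectangle, #ff8800→engrave S296 F3592: (47.4057,192.5999) → (79.2861,192.5999) → (79.2861,122.4209) → (47.4057,122.4209) → (47.4057,192.5999) (closed)

[2] `<path>` cubic bezier, #ff8800→engrave S296 F3592: (117.0114,115.9462) → (118.5534,120.1081) → (115.4976,115.7589) → (110.5445,105.8897) → (106.3941,93.4915) → (105.7469,81.5553) → (111.3031,73.0722)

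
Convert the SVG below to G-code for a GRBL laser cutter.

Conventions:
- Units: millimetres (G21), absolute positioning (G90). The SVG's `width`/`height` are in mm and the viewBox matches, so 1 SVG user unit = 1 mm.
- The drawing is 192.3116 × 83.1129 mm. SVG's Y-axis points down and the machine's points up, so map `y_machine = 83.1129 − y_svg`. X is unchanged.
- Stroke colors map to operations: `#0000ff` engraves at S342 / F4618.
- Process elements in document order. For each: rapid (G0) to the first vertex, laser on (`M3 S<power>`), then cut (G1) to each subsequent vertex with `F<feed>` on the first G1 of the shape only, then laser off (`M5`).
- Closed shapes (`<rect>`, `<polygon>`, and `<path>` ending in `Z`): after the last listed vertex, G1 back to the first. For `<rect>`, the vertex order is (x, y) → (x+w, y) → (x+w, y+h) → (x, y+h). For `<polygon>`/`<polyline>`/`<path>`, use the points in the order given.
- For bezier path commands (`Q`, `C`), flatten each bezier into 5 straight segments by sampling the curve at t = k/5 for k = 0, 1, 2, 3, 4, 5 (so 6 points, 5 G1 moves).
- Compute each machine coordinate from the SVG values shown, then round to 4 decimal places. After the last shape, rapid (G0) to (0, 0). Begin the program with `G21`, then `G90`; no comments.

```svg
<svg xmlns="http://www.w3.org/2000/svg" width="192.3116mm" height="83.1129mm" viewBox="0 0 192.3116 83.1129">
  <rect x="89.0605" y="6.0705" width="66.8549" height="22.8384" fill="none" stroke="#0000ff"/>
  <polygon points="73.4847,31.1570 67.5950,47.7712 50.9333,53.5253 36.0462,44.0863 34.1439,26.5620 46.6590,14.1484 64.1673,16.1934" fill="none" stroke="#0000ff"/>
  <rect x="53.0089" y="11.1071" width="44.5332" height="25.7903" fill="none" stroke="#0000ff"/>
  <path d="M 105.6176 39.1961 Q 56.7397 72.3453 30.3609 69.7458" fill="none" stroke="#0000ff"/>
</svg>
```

G21
G90
G0 X89.0605 Y77.0424
M3 S342
G1 X155.9154 Y77.0424 F4618
G1 X155.9154 Y54.2040
G1 X89.0605 Y54.2040
G1 X89.0605 Y77.0424
M5
G0 X73.4847 Y51.9559
M3 S342
G1 X67.5950 Y35.3417 F4618
G1 X50.9333 Y29.5876
G1 X36.0462 Y39.0266
G1 X34.1439 Y56.5509
G1 X46.6590 Y68.9645
G1 X64.1673 Y66.9195
G1 X73.4847 Y51.9559
M5
G0 X53.0089 Y72.0058
M3 S342
G1 X97.5421 Y72.0058 F4618
G1 X97.5421 Y46.2155
G1 X53.0089 Y46.2155
G1 X53.0089 Y72.0058
M5
G0 X105.6176 Y43.9168
M3 S342
G1 X86.9664 Y32.0871 F4618
G1 X70.1151 Y23.1172
G1 X55.0638 Y17.0073
G1 X41.8124 Y13.7572
G1 X30.3609 Y13.3671
M5
G0 X0.0000 Y0.0000

1 u = 1 mm; y_m = 83.1129 − y.

[1] `<rect>` rectangle, #0000ff→engrave S342 F4618: (89.0605,77.0424) → (155.9154,77.0424) → (155.9154,54.2040) → (89.0605,54.2040) → (89.0605,77.0424) (closed)

[2] `<polygon>` regular polygon, #0000ff→engrave S342 F4618: (73.4847,51.9559) → (67.5950,35.3417) → (50.9333,29.5876) → (36.0462,39.0266) → (34.1439,56.5509) → (46.6590,68.9645) → (64.1673,66.9195) → (73.4847,51.9559) (closed)

[3] `<rect>` rectangle, #0000ff→engrave S342 F4618: (53.0089,72.0058) → (97.5421,72.0058) → (97.5421,46.2155) → (53.0089,46.2155) → (53.0089,72.0058) (closed)

[4] `<path>` quadratic bezier, #0000ff→engrave S342 F4618: (105.6176,43.9168) → (86.9664,32.0871) → (70.1151,23.1172) → (55.0638,17.0073) → (41.8124,13.7572) → (30.3609,13.3671)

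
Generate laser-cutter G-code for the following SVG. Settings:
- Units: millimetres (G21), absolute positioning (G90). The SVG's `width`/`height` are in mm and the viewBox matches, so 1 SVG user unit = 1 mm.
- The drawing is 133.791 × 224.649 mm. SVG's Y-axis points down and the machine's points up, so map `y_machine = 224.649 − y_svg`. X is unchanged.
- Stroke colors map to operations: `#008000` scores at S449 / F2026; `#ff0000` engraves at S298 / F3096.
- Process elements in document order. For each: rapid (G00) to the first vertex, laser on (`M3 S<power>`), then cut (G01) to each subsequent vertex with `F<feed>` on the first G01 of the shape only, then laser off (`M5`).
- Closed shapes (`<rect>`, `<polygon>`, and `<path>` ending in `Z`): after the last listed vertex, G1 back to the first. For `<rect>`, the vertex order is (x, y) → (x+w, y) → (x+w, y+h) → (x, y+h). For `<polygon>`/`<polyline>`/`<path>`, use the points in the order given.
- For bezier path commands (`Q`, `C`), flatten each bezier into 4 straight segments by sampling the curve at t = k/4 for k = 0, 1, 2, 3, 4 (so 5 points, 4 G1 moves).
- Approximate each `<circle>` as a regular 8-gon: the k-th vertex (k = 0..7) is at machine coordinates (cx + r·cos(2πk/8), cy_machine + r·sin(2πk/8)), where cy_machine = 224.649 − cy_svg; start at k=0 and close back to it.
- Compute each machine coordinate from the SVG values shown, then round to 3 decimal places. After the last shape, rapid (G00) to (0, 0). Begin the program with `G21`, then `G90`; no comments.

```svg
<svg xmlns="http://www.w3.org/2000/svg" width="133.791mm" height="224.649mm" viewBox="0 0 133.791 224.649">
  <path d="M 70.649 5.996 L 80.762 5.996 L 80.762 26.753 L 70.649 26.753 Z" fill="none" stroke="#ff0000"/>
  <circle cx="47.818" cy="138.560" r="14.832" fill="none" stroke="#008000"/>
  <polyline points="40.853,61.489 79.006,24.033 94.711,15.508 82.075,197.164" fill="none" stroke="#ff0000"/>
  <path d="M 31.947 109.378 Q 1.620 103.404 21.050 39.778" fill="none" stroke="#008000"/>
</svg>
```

G21
G90
G00 X70.649 Y218.653
M3 S298
G01 X80.762 Y218.653 F3096
G01 X80.762 Y197.896
G01 X70.649 Y197.896
G01 X70.649 Y218.653
M5
G00 X62.650 Y86.089
M3 S449
G01 X58.306 Y96.577 F2026
G01 X47.818 Y100.921
G01 X37.330 Y96.577
G01 X32.986 Y86.089
G01 X37.330 Y75.601
G01 X47.818 Y71.257
G01 X58.306 Y75.601
G01 X62.650 Y86.089
M5
G00 X40.853 Y163.160
M3 S298
G01 X79.006 Y200.616 F3096
G01 X94.711 Y209.141
G01 X82.075 Y27.485
M5
G00 X31.947 Y115.271
M3 S449
G01 X19.893 Y121.861 F2026
G01 X14.059 Y135.658
G01 X14.445 Y156.661
G01 X21.050 Y184.871
M5
G00 X0.000 Y0.000

1 u = 1 mm; y_m = 224.649 − y.

[1] `<path>` rectangle, #ff0000→engrave S298 F3096: (70.649,218.653) → (80.762,218.653) → (80.762,197.896) → (70.649,197.896) → (70.649,218.653) (closed)

[2] `<circle>` circle, #008000→score S449 F2026: (62.650,86.089) → (58.306,96.577) → (47.818,100.921) → (37.330,96.577) → (32.986,86.089) → (37.330,75.601) → (47.818,71.257) → (58.306,75.601) → (62.650,86.089) (closed)

[3] `<polyline>` open polyline, #ff0000→engrave S298 F3096: (40.853,163.160) → (79.006,200.616) → (94.711,209.141) → (82.075,27.485)

[4] `<path>` quadratic bezier, #008000→score S449 F2026: (31.947,115.271) → (19.893,121.861) → (14.059,135.658) → (14.445,156.661) → (21.050,184.871)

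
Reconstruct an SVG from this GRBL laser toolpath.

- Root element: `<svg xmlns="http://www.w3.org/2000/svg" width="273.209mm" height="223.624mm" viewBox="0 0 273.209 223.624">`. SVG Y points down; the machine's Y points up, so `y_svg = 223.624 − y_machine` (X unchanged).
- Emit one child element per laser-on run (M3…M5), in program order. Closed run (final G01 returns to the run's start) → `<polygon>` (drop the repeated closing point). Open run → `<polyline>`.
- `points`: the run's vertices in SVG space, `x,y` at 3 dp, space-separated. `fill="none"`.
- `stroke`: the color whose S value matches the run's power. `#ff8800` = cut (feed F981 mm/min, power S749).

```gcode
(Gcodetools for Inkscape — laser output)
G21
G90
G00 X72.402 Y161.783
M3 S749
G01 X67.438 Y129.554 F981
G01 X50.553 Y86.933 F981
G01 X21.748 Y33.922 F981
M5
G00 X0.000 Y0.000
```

y_svg = 223.624 − y_m. Every run uses S749, so all elements get stroke `#ff8800` (cut).

[1] open run; points: 72.402,61.841 67.438,94.070 50.553,136.691 21.748,189.702

<svg xmlns="http://www.w3.org/2000/svg" width="273.209mm" height="223.624mm" viewBox="0 0 273.209 223.624">
  <polyline points="72.402,61.841 67.438,94.070 50.553,136.691 21.748,189.702" fill="none" stroke="#ff8800"/>
</svg>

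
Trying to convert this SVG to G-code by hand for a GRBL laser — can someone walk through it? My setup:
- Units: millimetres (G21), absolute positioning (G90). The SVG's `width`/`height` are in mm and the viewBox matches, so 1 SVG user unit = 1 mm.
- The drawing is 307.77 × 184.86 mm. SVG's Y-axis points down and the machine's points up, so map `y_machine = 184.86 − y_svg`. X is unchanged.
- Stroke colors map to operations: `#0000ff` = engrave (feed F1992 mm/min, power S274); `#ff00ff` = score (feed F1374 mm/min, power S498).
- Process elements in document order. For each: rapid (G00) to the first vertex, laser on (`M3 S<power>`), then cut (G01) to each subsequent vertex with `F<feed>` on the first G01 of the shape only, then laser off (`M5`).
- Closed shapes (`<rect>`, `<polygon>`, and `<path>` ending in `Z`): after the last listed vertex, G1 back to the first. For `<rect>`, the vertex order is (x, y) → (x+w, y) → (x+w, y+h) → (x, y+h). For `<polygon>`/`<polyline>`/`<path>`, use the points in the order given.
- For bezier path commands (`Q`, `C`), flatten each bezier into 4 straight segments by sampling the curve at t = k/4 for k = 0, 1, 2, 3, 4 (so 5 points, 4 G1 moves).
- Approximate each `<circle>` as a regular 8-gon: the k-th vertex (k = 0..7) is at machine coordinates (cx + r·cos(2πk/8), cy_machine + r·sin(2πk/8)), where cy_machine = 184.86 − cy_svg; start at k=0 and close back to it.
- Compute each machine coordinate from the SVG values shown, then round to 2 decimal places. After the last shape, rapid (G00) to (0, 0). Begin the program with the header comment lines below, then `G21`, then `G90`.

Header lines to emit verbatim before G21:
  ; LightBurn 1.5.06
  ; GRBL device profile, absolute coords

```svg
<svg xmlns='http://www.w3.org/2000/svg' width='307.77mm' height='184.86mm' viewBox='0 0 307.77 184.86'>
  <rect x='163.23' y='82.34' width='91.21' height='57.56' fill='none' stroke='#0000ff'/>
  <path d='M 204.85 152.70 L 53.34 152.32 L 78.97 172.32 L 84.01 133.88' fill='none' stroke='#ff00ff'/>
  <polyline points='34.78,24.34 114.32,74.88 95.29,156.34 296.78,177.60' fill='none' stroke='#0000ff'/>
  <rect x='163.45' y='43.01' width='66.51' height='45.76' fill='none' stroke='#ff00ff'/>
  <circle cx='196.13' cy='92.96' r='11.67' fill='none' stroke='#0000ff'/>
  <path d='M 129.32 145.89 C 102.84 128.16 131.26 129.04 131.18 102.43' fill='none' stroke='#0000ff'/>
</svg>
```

; LightBurn 1.5.06
; GRBL device profile, absolute coords
G21
G90
G00 X163.23 Y102.52
M3 S274
G01 X254.44 Y102.52 F1992
G01 X254.44 Y44.96
G01 X163.23 Y44.96
G01 X163.23 Y102.52
M5
G00 X204.85 Y32.16
M3 S498
G01 X53.34 Y32.54 F1374
G01 X78.97 Y12.54
G01 X84.01 Y50.98
M5
G00 X34.78 Y160.52
M3 S274
G01 X114.32 Y109.98 F1992
G01 X95.29 Y28.52
G01 X296.78 Y7.26
M5
G00 X163.45 Y141.85
M3 S498
G01 X229.96 Y141.85 F1374
G01 X229.96 Y96.09
G01 X163.45 Y96.09
G01 X163.45 Y141.85
M5
G00 X207.80 Y91.90
M3 S274
G01 X204.38 Y100.15 F1992
G01 X196.13 Y103.57
G01 X187.88 Y100.15
G01 X184.46 Y91.90
G01 X187.88 Y83.65
G01 X196.13 Y80.23
G01 X204.38 Y83.65
G01 X207.80 Y91.90
M5
G00 X129.32 Y38.97
M3 S274
G01 X118.45 Y49.50 F1992
G01 X120.35 Y57.37
G01 X127.20 Y66.91
G01 X131.18 Y82.43
M5
G00 X0.00 Y0.00

1 u = 1 mm; y_m = 184.86 − y.

[1] `<rect>` rectangle, #0000ff→engrave S274 F1992: (163.23,102.52) → (254.44,102.52) → (254.44,44.96) → (163.23,44.96) → (163.23,102.52) (closed)

[2] `<path>` open polyline, #ff00ff→score S498 F1374: (204.85,32.16) → (53.34,32.54) → (78.97,12.54) → (84.01,50.98)

[3] `<polyline>` open polyline, #0000ff→engrave S274 F1992: (34.78,160.52) → (114.32,109.98) → (95.29,28.52) → (296.78,7.26)

[4] `<rect>` rectangle, #ff00ff→score S498 F1374: (163.45,141.85) → (229.96,141.85) → (229.96,96.09) → (163.45,96.09) → (163.45,141.85) (closed)

[5] `<circle>` circle, #0000ff→engrave S274 F1992: (207.80,91.90) → (204.38,100.15) → (196.13,103.57) → (187.88,100.15) → (184.46,91.90) → (187.88,83.65) → (196.13,80.23) → (204.38,83.65) → (207.80,91.90) (closed)

[6] `<path>` cubic bezier, #0000ff→engrave S274 F1992: (129.32,38.97) → (118.45,49.50) → (120.35,57.37) → (127.20,66.91) → (131.18,82.43)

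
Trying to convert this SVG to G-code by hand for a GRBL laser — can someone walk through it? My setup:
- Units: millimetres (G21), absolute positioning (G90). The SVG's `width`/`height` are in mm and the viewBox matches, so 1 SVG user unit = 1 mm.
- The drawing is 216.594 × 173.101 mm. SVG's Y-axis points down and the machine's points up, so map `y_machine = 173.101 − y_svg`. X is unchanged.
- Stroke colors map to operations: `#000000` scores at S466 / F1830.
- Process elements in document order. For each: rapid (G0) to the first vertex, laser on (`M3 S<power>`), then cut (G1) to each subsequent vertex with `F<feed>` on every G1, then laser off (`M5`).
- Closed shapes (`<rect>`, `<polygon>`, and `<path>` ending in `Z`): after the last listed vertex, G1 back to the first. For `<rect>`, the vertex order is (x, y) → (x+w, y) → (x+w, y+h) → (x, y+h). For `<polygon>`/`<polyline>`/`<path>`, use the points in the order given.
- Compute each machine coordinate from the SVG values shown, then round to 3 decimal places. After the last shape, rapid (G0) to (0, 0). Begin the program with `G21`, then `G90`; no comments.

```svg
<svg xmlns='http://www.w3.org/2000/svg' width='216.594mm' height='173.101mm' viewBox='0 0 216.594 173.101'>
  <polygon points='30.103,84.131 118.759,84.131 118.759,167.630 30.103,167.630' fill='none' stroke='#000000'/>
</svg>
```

G21
G90
G0 X30.103 Y88.970
M3 S466
G1 X118.759 Y88.970 F1830
G1 X118.759 Y5.471 F1830
G1 X30.103 Y5.471 F1830
G1 X30.103 Y88.970 F1830
M5
G0 X0.000 Y0.000

viewBox `0 0 216.594 173.101` with mm width/height → 1 unit = 1 mm. Flip: y_m = 173.101 − y_svg.

**Shape 1** — `<polygon>` rectangle, stroke `#000000` → score (S466, F1830). Machine vertices: (30.103,88.970) → (118.759,88.970) → (118.759,5.471) → (30.103,5.471) → (30.103,88.970). Closed: final G1 returns to the first vertex.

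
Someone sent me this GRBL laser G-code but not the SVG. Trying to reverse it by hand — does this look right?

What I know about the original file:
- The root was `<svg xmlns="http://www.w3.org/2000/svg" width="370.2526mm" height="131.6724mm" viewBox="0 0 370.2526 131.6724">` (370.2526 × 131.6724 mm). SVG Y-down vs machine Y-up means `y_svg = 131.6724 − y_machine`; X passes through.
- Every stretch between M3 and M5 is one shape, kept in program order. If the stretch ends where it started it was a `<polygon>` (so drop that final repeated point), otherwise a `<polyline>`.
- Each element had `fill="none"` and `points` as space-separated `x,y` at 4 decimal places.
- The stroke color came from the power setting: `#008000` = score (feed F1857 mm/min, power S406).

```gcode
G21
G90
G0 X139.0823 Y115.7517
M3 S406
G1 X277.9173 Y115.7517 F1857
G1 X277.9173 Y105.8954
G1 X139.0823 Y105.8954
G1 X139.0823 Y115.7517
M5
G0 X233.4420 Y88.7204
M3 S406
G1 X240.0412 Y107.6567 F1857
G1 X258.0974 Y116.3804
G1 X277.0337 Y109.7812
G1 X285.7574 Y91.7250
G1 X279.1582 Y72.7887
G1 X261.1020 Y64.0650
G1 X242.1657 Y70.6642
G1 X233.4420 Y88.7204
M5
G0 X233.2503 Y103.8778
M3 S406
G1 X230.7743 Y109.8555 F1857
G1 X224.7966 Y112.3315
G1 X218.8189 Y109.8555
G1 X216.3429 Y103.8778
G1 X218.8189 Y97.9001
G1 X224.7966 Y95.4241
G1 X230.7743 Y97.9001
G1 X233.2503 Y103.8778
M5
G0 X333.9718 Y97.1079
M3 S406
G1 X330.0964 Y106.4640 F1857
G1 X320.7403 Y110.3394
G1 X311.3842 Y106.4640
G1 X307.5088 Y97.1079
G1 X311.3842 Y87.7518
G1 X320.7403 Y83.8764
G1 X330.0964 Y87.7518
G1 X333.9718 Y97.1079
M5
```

Each laser-on run becomes one SVG element. Flip Y back into SVG space with y_svg = 131.6724 − y_machine. Every run uses S406, so all elements get stroke `#008000` (score).

Run 1: The run returns to its start, so emit a `<polygon>` with points (Y-flipped): 139.0823,15.9207 277.9173,15.9207 277.9173,25.7770 139.0823,25.7770.

Run 2: The run returns to its start, so emit a `<polygon>` with points (Y-flipped): 233.4420,42.9520 240.0412,24.0157 258.0974,15.2920 277.0337,21.8912 285.7574,39.9474 279.1582,58.8837 261.1020,67.6074 242.1657,61.0082.

Run 3: The run returns to its start, so emit a `<polygon>` with points (Y-flipped): 233.2503,27.7946 230.7743,21.8169 224.7966,19.3409 218.8189,21.8169 216.3429,27.7946 218.8189,33.7723 224.7966,36.2483 230.7743,33.7723.

Run 4: The run returns to its start, so emit a `<polygon>` with points (Y-flipped): 333.9718,34.5645 330.0964,25.2084 320.7403,21.3330 311.3842,25.2084 307.5088,34.5645 311.3842,43.9206 320.7403,47.7960 330.0964,43.9206.

<svg xmlns="http://www.w3.org/2000/svg" width="370.2526mm" height="131.6724mm" viewBox="0 0 370.2526 131.6724">
  <polygon points="139.0823,15.9207 277.9173,15.9207 277.9173,25.7770 139.0823,25.7770" fill="none" stroke="#008000"/>
  <polygon points="233.4420,42.9520 240.0412,24.0157 258.0974,15.2920 277.0337,21.8912 285.7574,39.9474 279.1582,58.8837 261.1020,67.6074 242.1657,61.0082" fill="none" stroke="#008000"/>
  <polygon points="233.2503,27.7946 230.7743,21.8169 224.7966,19.3409 218.8189,21.8169 216.3429,27.7946 218.8189,33.7723 224.7966,36.2483 230.7743,33.7723" fill="none" stroke="#008000"/>
  <polygon points="333.9718,34.5645 330.0964,25.2084 320.7403,21.3330 311.3842,25.2084 307.5088,34.5645 311.3842,43.9206 320.7403,47.7960 330.0964,43.9206" fill="none" stroke="#008000"/>
</svg>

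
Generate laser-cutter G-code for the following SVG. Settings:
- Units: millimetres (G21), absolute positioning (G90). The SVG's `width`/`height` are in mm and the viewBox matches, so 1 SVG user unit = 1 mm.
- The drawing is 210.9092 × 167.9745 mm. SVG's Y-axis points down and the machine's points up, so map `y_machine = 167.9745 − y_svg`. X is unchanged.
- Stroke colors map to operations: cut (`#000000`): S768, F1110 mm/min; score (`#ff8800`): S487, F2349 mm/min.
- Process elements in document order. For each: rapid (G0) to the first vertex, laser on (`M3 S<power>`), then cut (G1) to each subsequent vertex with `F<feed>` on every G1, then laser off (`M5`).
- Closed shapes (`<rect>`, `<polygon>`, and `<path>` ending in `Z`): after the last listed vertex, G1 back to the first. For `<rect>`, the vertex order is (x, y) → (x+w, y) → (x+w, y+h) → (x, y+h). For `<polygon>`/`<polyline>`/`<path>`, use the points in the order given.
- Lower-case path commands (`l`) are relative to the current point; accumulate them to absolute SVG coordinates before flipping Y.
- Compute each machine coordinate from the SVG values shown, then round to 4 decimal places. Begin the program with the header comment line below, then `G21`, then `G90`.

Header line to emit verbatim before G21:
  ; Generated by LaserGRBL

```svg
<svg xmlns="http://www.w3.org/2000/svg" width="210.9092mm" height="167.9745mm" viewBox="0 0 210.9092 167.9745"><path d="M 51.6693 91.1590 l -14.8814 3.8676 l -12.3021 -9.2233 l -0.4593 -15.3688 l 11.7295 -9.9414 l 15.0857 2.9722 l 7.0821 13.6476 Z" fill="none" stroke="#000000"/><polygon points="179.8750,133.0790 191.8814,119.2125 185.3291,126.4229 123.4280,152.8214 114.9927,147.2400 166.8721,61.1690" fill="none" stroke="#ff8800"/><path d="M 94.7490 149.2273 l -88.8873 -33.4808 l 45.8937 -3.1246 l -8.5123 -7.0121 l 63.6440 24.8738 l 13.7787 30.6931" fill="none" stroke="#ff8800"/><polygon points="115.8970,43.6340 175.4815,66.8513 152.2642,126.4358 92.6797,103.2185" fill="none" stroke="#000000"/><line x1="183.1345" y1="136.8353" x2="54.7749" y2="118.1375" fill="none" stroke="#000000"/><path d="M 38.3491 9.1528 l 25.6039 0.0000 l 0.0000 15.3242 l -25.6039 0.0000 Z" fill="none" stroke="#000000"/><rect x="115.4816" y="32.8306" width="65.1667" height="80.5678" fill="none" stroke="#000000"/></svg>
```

Since the viewBox matches the mm dimensions, user units are millimetres directly. The only transform is the Y-flip y_m = 167.9745 − y_svg.

Shape 1 is a regular polygon drawn with `<path>`. Its stroke #000000 means cut at S768, F1110. After flipping Y the toolpath is (51.6693,76.8155) → (36.7879,72.9479) → (24.4858,82.1712) → (24.0265,97.5400) → (35.7560,107.4814) → (50.8417,104.5092) → (57.9238,90.8616) → (51.6693,76.8155), returning to the start.

Shape 2 is a closed polygon drawn with `<polygon>`. Its stroke #ff8800 means score at S487, F2349. After flipping Y the toolpath is (179.8750,34.8955) → (191.8814,48.7620) → (185.3291,41.5516) → (123.4280,15.1531) → (114.9927,20.7345) → (166.8721,106.8055) → (179.8750,34.8955), returning to the start.

Shape 3 is a open polyline drawn with `<path>`. Its stroke #ff8800 means score at S487, F2349. After flipping Y the toolpath is (94.7490,18.7472) → (5.8617,52.2280) → (51.7554,55.3526) → (43.2431,62.3647) → (106.8871,37.4909) → (120.6658,6.7978).

Shape 4 is a regular polygon drawn with `<polygon>`. Its stroke #000000 means cut at S768, F1110. After flipping Y the toolpath is (115.8970,124.3405) → (175.4815,101.1232) → (152.2642,41.5387) → (92.6797,64.7560) → (115.8970,124.3405), returning to the start.

Shape 5 is a line segment drawn with `<line>`. Its stroke #000000 means cut at S768, F1110. After flipping Y the toolpath is (183.1345,31.1392) → (54.7749,49.8370).

Shape 6 is a rectangle drawn with `<path>`. Its stroke #000000 means cut at S768, F1110. After flipping Y the toolpath is (38.3491,158.8217) → (63.9530,158.8217) → (63.9530,143.4975) → (38.3491,143.4975) → (38.3491,158.8217), returning to the start.

Shape 7 is a rectangle drawn with `<rect>`. Its stroke #000000 means cut at S768, F1110. After flipping Y the toolpath is (115.4816,135.1439) → (180.6483,135.1439) → (180.6483,54.5761) → (115.4816,54.5761) → (115.4816,135.1439), returning to the start.

; Generated by LaserGRBL
G21
G90
G0 X51.6693 Y76.8155
M3 S768
G1 X36.7879 Y72.9479 F1110
G1 X24.4858 Y82.1712 F1110
G1 X24.0265 Y97.5400 F1110
G1 X35.7560 Y107.4814 F1110
G1 X50.8417 Y104.5092 F1110
G1 X57.9238 Y90.8616 F1110
G1 X51.6693 Y76.8155 F1110
M5
G0 X179.8750 Y34.8955
M3 S487
G1 X191.8814 Y48.7620 F2349
G1 X185.3291 Y41.5516 F2349
G1 X123.4280 Y15.1531 F2349
G1 X114.9927 Y20.7345 F2349
G1 X166.8721 Y106.8055 F2349
G1 X179.8750 Y34.8955 F2349
M5
G0 X94.7490 Y18.7472
M3 S487
G1 X5.8617 Y52.2280 F2349
G1 X51.7554 Y55.3526 F2349
G1 X43.2431 Y62.3647 F2349
G1 X106.8871 Y37.4909 F2349
G1 X120.6658 Y6.7978 F2349
M5
G0 X115.8970 Y124.3405
M3 S768
G1 X175.4815 Y101.1232 F1110
G1 X152.2642 Y41.5387 F1110
G1 X92.6797 Y64.7560 F1110
G1 X115.8970 Y124.3405 F1110
M5
G0 X183.1345 Y31.1392
M3 S768
G1 X54.7749 Y49.8370 F1110
M5
G0 X38.3491 Y158.8217
M3 S768
G1 X63.9530 Y158.8217 F1110
G1 X63.9530 Y143.4975 F1110
G1 X38.3491 Y143.4975 F1110
G1 X38.3491 Y158.8217 F1110
M5
G0 X115.4816 Y135.1439
M3 S768
G1 X180.6483 Y135.1439 F1110
G1 X180.6483 Y54.5761 F1110
G1 X115.4816 Y54.5761 F1110
G1 X115.4816 Y135.1439 F1110
M5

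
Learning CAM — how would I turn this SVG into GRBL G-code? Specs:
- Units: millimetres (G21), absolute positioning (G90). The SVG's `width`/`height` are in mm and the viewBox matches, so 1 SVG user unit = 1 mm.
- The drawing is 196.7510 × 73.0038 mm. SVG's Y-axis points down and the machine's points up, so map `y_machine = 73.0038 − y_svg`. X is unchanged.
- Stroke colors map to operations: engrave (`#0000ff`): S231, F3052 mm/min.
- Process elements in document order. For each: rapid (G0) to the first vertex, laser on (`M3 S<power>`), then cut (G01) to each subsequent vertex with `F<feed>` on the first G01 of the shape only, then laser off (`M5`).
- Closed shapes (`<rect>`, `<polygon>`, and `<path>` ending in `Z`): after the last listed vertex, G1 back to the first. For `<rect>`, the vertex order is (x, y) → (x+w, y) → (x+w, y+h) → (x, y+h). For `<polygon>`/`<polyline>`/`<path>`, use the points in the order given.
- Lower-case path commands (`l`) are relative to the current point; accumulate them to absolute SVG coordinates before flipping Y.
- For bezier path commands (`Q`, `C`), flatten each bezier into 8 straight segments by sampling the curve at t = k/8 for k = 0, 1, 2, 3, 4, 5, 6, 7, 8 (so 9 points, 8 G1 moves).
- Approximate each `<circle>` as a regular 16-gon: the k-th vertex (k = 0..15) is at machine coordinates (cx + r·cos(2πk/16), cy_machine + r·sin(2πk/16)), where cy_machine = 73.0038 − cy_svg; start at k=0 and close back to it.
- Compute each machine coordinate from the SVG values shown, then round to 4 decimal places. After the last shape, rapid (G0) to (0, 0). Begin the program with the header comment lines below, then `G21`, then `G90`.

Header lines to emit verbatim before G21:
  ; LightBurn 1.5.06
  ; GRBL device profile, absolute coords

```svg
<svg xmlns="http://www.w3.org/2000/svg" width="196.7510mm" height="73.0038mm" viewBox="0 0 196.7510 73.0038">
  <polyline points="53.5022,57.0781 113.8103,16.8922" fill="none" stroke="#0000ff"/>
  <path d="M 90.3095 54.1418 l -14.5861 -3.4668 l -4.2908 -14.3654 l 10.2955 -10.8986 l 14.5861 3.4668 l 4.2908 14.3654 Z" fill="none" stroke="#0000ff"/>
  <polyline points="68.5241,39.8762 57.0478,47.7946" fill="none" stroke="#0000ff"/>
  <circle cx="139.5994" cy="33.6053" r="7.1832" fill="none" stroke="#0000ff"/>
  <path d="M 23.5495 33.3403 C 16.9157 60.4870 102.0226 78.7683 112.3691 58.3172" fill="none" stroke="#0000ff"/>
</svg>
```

; LightBurn 1.5.06
; GRBL device profile, absolute coords
G21
G90
G0 X53.5022 Y15.9257
M3 S231
G01 X113.8103 Y56.1116 F3052
M5
G0 X90.3095 Y18.8620
M3 S231
G01 X75.7234 Y22.3288 F3052
G01 X71.4326 Y36.6942
G01 X81.7281 Y47.5928
G01 X96.3142 Y44.1260
G01 X100.6050 Y29.7606
G01 X90.3095 Y18.8620
M5
G0 X68.5241 Y33.1276
M3 S231
G01 X57.0478 Y25.2092 F3052
M5
G0 X146.7826 Y39.3985
M3 S231
G01 X146.2358 Y42.1474 F3052
G01 X144.6787 Y44.4778
G01 X142.3483 Y46.0349
G01 X139.5994 Y46.5817
G01 X136.8505 Y46.0349
G01 X134.5201 Y44.4778
G01 X132.9630 Y42.1474
G01 X132.4162 Y39.3985
G01 X132.9630 Y36.6496
G01 X134.5201 Y34.3192
G01 X136.8505 Y32.7621
G01 X139.5994 Y32.2153
G01 X142.3483 Y32.7621
G01 X144.6787 Y34.3192
G01 X146.2358 Y36.6496
G01 X146.7826 Y39.3985
M5
G0 X23.5495 Y39.6635
M3 S231
G01 X25.0370 Y29.9574 F3052
G01 X33.1740 Y21.4324
G01 X46.0093 Y14.4386
G01 X61.5917 Y9.3259
G01 X77.9701 Y6.4443
G01 X93.1932 Y6.1439
G01 X105.3100 Y8.7747
G01 X112.3691 Y14.6866
M5
G0 X0.0000 Y0.0000

1 u = 1 mm; y_m = 73.0038 − y.

[1] `<polyline>` line segment, #0000ff→engrave S231 F3052: (53.5022,15.9257) → (113.8103,56.1116)

[2] `<path>` regular polygon, #0000ff→engrave S231 F3052: (90.3095,18.8620) → (75.7234,22.3288) → (71.4326,36.6942) → (81.7281,47.5928) → (96.3142,44.1260) → (100.6050,29.7606) → (90.3095,18.8620) (closed)

[3] `<polyline>` line segment, #0000ff→engrave S231 F3052: (68.5241,33.1276) → (57.0478,25.2092)

[4] `<circle>` circle, #0000ff→engrave S231 F3052: (146.7826,39.3985) → (146.2358,42.1474) → (144.6787,44.4778) → (142.3483,46.0349) → (139.5994,46.5817) → (136.8505,46.0349) → (134.5201,44.4778) → (132.9630,42.1474) → (132.4162,39.3985) → (132.9630,36.6496) → (134.5201,34.3192) → (136.8505,32.7621) → (139.5994,32.2153) → (142.3483,32.7621) → (144.6787,34.3192) → (146.2358,36.6496) → (146.7826,39.3985) (closed)

[5] `<path>` cubic bezier, #0000ff→engrave S231 F3052: (23.5495,39.6635) → (25.0370,29.9574) → (33.1740,21.4324) → (46.0093,14.4386) → (61.5917,9.3259) → (77.9701,6.4443) → (93.1932,6.1439) → (105.3100,8.7747) → (112.3691,14.6866)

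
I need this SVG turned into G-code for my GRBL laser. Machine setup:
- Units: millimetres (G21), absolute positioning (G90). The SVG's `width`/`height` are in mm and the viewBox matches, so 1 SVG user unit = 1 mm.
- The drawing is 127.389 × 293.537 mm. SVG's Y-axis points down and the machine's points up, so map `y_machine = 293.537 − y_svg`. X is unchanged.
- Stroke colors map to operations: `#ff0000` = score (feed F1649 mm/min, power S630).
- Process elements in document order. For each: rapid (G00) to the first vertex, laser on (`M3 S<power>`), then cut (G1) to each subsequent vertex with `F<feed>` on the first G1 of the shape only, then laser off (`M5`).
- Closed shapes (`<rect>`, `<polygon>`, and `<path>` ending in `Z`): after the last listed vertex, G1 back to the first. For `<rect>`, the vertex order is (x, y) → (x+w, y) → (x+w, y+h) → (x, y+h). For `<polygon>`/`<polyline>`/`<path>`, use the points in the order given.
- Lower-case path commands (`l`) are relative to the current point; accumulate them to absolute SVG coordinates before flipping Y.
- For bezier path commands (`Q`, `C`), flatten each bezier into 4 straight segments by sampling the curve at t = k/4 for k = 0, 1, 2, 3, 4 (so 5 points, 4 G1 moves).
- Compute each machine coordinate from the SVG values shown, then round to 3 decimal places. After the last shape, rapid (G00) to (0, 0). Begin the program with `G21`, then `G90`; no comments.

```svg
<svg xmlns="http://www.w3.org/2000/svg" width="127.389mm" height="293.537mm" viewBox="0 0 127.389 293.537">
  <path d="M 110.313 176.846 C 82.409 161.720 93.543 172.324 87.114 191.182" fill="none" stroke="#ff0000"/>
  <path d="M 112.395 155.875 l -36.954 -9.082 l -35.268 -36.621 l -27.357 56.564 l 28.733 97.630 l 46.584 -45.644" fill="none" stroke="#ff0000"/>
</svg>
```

1 u = 1 mm; y_m = 293.537 − y.

[1] `<path>` cubic bezier, #ff0000→score S630 F1649: (110.313,116.691) → (95.820,123.484) → (90.660,122.267) → (89.527,114.678) → (87.114,102.355)

[2] `<path>` open polyline, #ff0000→score S630 F1649: (112.395,137.662) → (75.441,146.744) → (40.173,183.365) → (12.816,126.801) → (41.549,29.171) → (88.133,74.815)

G21
G90
G00 X110.313 Y116.691
M3 S630
G1 X95.820 Y123.484 F1649
G1 X90.660 Y122.267
G1 X89.527 Y114.678
G1 X87.114 Y102.355
M5
G00 X112.395 Y137.662
M3 S630
G1 X75.441 Y146.744 F1649
G1 X40.173 Y183.365
G1 X12.816 Y126.801
G1 X41.549 Y29.171
G1 X88.133 Y74.815
M5
G00 X0.000 Y0.000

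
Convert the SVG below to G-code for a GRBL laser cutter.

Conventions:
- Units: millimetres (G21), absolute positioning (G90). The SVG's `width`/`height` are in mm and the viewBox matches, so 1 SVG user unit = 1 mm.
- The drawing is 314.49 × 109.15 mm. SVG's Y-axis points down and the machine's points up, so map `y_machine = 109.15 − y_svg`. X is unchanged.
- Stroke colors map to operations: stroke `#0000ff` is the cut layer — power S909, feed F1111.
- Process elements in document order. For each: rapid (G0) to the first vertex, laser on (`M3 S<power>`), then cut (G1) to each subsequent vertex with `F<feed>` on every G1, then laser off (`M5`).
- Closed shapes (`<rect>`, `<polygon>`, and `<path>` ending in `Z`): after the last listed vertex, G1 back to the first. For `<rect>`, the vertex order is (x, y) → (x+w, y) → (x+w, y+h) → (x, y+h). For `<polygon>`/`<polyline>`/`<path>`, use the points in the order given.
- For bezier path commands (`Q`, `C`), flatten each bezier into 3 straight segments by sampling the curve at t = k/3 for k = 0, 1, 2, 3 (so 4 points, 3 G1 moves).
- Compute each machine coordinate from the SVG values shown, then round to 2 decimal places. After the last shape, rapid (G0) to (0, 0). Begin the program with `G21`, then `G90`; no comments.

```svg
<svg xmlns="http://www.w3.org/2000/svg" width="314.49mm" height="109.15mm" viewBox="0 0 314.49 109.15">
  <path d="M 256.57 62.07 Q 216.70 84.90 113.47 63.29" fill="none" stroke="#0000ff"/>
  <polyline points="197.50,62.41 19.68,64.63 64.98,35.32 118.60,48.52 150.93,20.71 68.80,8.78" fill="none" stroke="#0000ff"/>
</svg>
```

viewBox `0 0 314.49 109.15` with mm width/height → 1 unit = 1 mm. Flip: y_m = 109.15 − y_svg.

**Shape 1** — `<path>` quadratic bezier, stroke `#0000ff` → cut (S909, F1111). Control points (SVG): P0=(256.57,62.07), P1=(216.70,84.90), P2=(113.47,63.29); sampled at t=k/3. Machine vertices: (256.57,47.08) → (222.95,36.80) → (175.25,36.39) → (113.47,45.86). Open path.

**Shape 2** — `<polyline>` open polyline, stroke `#0000ff` → cut (S909, F1111). Machine vertices: (197.50,46.74) → (19.68,44.52) → (64.98,73.83) → (118.60,60.63) → (150.93,88.44) → (68.80,100.37). Open path.

G21
G90
G0 X256.57 Y47.08
M3 S909
G1 X222.95 Y36.80 F1111
G1 X175.25 Y36.39 F1111
G1 X113.47 Y45.86 F1111
M5
G0 X197.50 Y46.74
M3 S909
G1 X19.68 Y44.52 F1111
G1 X64.98 Y73.83 F1111
G1 X118.60 Y60.63 F1111
G1 X150.93 Y88.44 F1111
G1 X68.80 Y100.37 F1111
M5
G0 X0.00 Y0.00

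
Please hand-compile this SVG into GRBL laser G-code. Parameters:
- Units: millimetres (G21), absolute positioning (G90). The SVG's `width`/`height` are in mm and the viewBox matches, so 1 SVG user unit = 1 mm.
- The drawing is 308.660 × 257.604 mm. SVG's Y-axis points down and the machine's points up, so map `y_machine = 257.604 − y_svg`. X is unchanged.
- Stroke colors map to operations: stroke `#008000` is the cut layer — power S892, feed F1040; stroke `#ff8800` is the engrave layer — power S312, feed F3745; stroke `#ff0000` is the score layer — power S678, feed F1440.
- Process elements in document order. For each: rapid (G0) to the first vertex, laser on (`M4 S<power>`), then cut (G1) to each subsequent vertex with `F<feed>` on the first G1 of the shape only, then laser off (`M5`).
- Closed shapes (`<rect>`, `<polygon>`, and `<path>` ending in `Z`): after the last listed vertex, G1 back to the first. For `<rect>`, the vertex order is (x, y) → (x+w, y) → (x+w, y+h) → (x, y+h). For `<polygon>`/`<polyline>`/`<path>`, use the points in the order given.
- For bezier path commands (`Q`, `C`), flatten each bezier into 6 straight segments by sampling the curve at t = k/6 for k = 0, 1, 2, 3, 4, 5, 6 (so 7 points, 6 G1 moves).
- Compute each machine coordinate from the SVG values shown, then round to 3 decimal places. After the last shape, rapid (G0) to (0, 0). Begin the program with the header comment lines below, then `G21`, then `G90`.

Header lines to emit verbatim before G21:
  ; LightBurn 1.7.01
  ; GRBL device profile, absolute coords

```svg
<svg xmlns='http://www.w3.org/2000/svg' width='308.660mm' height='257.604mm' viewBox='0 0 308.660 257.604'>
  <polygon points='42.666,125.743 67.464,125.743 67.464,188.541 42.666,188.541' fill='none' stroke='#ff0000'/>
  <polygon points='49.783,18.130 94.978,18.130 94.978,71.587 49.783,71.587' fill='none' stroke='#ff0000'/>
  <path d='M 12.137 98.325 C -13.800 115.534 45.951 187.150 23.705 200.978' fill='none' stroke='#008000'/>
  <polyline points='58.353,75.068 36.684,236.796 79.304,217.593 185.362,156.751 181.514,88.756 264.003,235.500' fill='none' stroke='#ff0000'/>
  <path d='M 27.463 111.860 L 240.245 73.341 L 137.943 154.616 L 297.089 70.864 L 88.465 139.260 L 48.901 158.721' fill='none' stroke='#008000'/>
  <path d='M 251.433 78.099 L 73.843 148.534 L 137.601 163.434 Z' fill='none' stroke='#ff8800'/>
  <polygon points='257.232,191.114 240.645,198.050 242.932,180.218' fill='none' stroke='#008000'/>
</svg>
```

1 u = 1 mm; y_m = 257.604 − y.

[1] `<polygon>` rectangle, #ff0000→score S678 F1440: (42.666,131.861) → (67.464,131.861) → (67.464,69.063) → (42.666,69.063) → (42.666,131.861) (closed)

[2] `<polygon>` rectangle, #ff0000→score S678 F1440: (49.783,239.474) → (94.978,239.474) → (94.978,186.017) → (49.783,186.017) → (49.783,239.474) (closed)

[3] `<path>` cubic bezier, #008000→cut S892 F1040: (12.137,159.279) → (5.533,146.660) → (8.552,128.090) → (16.537,106.685) → (24.829,85.561) → (28.771,67.836) → (23.705,56.626)

[4] `<polyline>` open polyline, #ff0000→score S678 F1440: (58.353,182.536) → (36.684,20.808) → (79.304,40.011) → (185.362,100.853) → (181.514,168.848) → (264.003,22.104)

[5] `<path>` open polyline, #008000→cut S892 F1040: (27.463,145.744) → (240.245,184.263) → (137.943,102.988) → (297.089,186.740) → (88.465,118.344) → (48.901,98.883)

[6] `<path>` closed polygon, #ff8800→engrave S312 F3745: (251.433,179.505) → (73.843,109.070) → (137.601,94.170) → (251.433,179.505) (closed)

[7] `<polygon>` regular polygon, #008000→cut S892 F1040: (257.232,66.490) → (240.645,59.554) → (242.932,77.386) → (257.232,66.490) (closed)

; LightBurn 1.7.01
; GRBL device profile, absolute coords
G21
G90
G0 X42.666 Y131.861
M4 S678
G1 X67.464 Y131.861 F1440
G1 X67.464 Y69.063
G1 X42.666 Y69.063
G1 X42.666 Y131.861
M5
G0 X49.783 Y239.474
M4 S678
G1 X94.978 Y239.474 F1440
G1 X94.978 Y186.017
G1 X49.783 Y186.017
G1 X49.783 Y239.474
M5
G0 X12.137 Y159.279
M4 S892
G1 X5.533 Y146.660 F1040
G1 X8.552 Y128.090
G1 X16.537 Y106.685
G1 X24.829 Y85.561
G1 X28.771 Y67.836
G1 X23.705 Y56.626
M5
G0 X58.353 Y182.536
M4 S678
G1 X36.684 Y20.808 F1440
G1 X79.304 Y40.011
G1 X185.362 Y100.853
G1 X181.514 Y168.848
G1 X264.003 Y22.104
M5
G0 X27.463 Y145.744
M4 S892
G1 X240.245 Y184.263 F1040
G1 X137.943 Y102.988
G1 X297.089 Y186.740
G1 X88.465 Y118.344
G1 X48.901 Y98.883
M5
G0 X251.433 Y179.505
M4 S312
G1 X73.843 Y109.070 F3745
G1 X137.601 Y94.170
G1 X251.433 Y179.505
M5
G0 X257.232 Y66.490
M4 S892
G1 X240.645 Y59.554 F1040
G1 X242.932 Y77.386
G1 X257.232 Y66.490
M5
G0 X0.000 Y0.000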